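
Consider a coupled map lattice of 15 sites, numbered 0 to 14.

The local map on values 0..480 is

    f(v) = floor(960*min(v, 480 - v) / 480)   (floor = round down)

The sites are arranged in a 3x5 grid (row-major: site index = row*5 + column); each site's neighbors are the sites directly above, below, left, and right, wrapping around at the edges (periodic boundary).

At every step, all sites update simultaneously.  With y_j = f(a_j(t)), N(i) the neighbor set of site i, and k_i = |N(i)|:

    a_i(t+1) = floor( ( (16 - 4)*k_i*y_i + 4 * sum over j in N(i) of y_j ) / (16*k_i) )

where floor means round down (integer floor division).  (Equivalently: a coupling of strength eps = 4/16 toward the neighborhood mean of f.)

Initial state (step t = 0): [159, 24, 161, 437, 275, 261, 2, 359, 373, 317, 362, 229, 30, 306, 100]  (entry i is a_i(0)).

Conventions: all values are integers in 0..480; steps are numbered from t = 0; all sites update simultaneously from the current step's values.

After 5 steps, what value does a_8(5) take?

Answer: a_8(5) = 309

Derivation:
t=0: [159, 24, 161, 437, 275, 261, 2, 359, 373, 317, 362, 229, 30, 306, 100]
t=1: [309, 104, 268, 145, 365, 383, 77, 219, 223, 323, 265, 365, 130, 296, 232]
t=2: [322, 227, 392, 309, 260, 223, 182, 408, 422, 318, 399, 238, 286, 367, 431]
t=3: [330, 423, 215, 316, 397, 407, 368, 173, 151, 311, 205, 442, 354, 228, 145]
t=4: [277, 149, 387, 330, 203, 189, 210, 335, 318, 310, 358, 119, 270, 415, 303]
t=5: [387, 301, 221, 290, 392, 371, 390, 301, 309, 346, 269, 264, 367, 184, 335]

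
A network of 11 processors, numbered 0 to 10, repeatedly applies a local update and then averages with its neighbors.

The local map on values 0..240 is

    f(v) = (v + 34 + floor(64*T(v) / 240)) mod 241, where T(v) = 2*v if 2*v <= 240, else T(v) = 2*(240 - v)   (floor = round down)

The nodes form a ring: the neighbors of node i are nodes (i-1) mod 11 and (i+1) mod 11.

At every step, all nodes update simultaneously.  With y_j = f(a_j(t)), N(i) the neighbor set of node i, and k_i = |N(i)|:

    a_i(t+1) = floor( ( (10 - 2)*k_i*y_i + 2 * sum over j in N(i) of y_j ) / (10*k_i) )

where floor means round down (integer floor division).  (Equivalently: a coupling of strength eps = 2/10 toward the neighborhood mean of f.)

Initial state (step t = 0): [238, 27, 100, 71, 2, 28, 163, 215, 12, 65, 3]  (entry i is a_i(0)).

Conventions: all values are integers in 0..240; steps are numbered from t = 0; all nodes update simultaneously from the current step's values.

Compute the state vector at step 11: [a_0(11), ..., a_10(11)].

Simulating step by step:
t=0: [238, 27, 100, 71, 2, 28, 163, 215, 12, 65, 3]
t=1: [36, 81, 171, 136, 51, 88, 200, 45, 57, 115, 46]
t=2: [97, 135, 38, 191, 128, 147, 38, 95, 128, 190, 113]
t=3: [188, 207, 97, 39, 200, 215, 114, 174, 195, 50, 184]
t=4: [8, 32, 156, 94, 22, 39, 168, 23, 20, 89, 16]
t=5: [50, 94, 213, 172, 80, 105, 208, 85, 75, 148, 68]
t=6: [119, 155, 33, 18, 144, 173, 50, 147, 158, 213, 144]
t=7: [219, 217, 96, 80, 189, 34, 111, 218, 213, 62, 206]
t=8: [22, 38, 162, 143, 31, 90, 174, 40, 31, 106, 28]
t=9: [70, 104, 221, 214, 104, 145, 28, 84, 93, 172, 87]
t=10: [148, 170, 40, 37, 179, 210, 99, 154, 157, 35, 147]
t=11: [207, 32, 85, 81, 14, 34, 173, 228, 220, 116, 215]

Answer: [207, 32, 85, 81, 14, 34, 173, 228, 220, 116, 215]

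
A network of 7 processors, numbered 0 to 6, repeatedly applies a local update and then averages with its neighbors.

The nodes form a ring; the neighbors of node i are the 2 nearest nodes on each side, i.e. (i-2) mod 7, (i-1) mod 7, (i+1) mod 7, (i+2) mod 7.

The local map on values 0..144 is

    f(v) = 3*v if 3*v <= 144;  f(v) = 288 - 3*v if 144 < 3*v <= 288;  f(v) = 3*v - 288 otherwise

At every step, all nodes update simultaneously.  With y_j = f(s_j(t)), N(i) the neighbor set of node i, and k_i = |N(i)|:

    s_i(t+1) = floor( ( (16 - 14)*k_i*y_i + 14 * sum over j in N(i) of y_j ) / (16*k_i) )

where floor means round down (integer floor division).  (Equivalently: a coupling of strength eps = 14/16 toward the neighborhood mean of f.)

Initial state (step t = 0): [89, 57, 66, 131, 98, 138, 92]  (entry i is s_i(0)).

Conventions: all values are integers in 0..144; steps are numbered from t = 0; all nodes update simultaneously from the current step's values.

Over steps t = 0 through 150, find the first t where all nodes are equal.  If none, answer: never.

Simulating step by step:
t=0: [89, 57, 66, 131, 98, 138, 92]  (not all equal)
t=1: [78, 64, 65, 87, 73, 47, 60]  (not all equal)
t=2: [102, 73, 65, 90, 89, 74, 92]  (not all equal)
t=3: [54, 39, 39, 56, 43, 23, 39]  (not all equal)
t=4: [107, 119, 122, 109, 108, 116, 111]  (not all equal)
t=5: [59, 51, 48, 58, 53, 40, 48]  (not all equal)
t=6: [132, 129, 124, 129, 130, 123, 126]  (not all equal)
t=7: [90, 95, 99, 92, 90, 97, 96]  (not all equal)
t=8: [5, 8, 12, 8, 7, 10, 9]  (not all equal)
t=9: [27, 25, 22, 27, 28, 22, 23]  (not all equal)
t=10: [70, 74, 78, 73, 72, 77, 75]  (not all equal)
t=11: [62, 66, 69, 63, 62, 68, 67]  (not all equal)
t=12: [87, 91, 96, 90, 89, 95, 93]  (not all equal)
t=13: [9, 13, 17, 10, 9, 16, 15]  (not all equal)
t=14: [43, 38, 33, 39, 41, 34, 36]  (not all equal)
t=15: [108, 113, 118, 110, 108, 117, 115]  (not all equal)
t=16: [56, 50, 44, 52, 54, 45, 47]  (not all equal)
t=17: [134, 132, 129, 132, 133, 130, 131]  (not all equal)
t=18: [104, 106, 108, 105, 104, 108, 108]  (not all equal)
t=19: [33, 30, 27, 30, 32, 28, 29]  (not all equal)
t=20: [87, 89, 92, 88, 86, 91, 91]  (not all equal)
t=21: [17, 19, 23, 20, 18, 22, 22]  (not all equal)
t=22: [62, 60, 57, 61, 63, 58, 58]  (not all equal)
t=23: [111, 109, 105, 108, 110, 106, 106]  (not all equal)
t=24: [33, 35, 38, 34, 32, 37, 37]  (not all equal)
t=25: [108, 106, 102, 105, 107, 103, 103]  (not all equal)
t=26: [24, 26, 29, 25, 23, 28, 28]  (not all equal)
t=27: [81, 79, 75, 78, 80, 76, 76]  (not all equal)
t=28: [56, 54, 51, 55, 57, 52, 52]  (not all equal)
t=29: [129, 127, 123, 126, 128, 124, 124]  (not all equal)
t=30: [87, 89, 92, 88, 86, 91, 91]  (not all equal)

Answer: never
Key observation: The state at step 20 reappears at step 30 — the system is in a cycle of period 10 from step 20 on.  No step 0..30 is synchronized, and the cycle repeats forever, so no step up to 150 (or ever) has all nodes equal.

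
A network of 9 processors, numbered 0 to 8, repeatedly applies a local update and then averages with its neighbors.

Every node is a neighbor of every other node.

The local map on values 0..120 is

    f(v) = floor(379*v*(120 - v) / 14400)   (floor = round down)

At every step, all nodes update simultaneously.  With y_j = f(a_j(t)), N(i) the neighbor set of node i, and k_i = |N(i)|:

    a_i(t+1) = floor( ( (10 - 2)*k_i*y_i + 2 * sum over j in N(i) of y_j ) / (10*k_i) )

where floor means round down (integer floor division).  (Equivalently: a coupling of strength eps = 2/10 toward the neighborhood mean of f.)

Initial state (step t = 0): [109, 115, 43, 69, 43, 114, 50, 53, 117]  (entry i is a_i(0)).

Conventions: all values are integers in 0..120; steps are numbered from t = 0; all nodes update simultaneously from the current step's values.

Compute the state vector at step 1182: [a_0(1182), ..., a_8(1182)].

Answer: [66, 66, 66, 66, 66, 66, 66, 66, 66]
Key observation: The state at step 11, [93, 93, 93, 93, 93, 93, 93, 93, 93], reappears at step 13: the system is in a cycle of period 2 from step 11 on.  Therefore the state at step 1182 equals the state at step 11 + ((1182 - 11) mod 2) = 12, which is [66, 66, 66, 66, 66, 66, 66, 66, 66].

Derivation:
t=0: [109, 115, 43, 69, 43, 114, 50, 53, 117]
t=1: [37, 24, 80, 84, 80, 27, 84, 85, 20]
t=2: [78, 63, 81, 77, 81, 67, 77, 77, 56]
t=3: [86, 92, 84, 87, 84, 91, 87, 87, 92]
t=4: [75, 68, 77, 74, 77, 70, 74, 74, 68]
t=5: [88, 92, 87, 89, 87, 91, 89, 89, 92]
t=6: [73, 68, 74, 71, 74, 69, 71, 71, 68]
t=7: [90, 92, 89, 91, 89, 91, 91, 91, 92]
t=8: [70, 67, 71, 69, 71, 69, 69, 69, 67]
t=9: [92, 92, 91, 92, 91, 92, 92, 92, 92]
t=10: [67, 67, 68, 67, 68, 67, 67, 67, 67]
t=11: [93, 93, 93, 93, 93, 93, 93, 93, 93]
t=12: [66, 66, 66, 66, 66, 66, 66, 66, 66]
t=13: [93, 93, 93, 93, 93, 93, 93, 93, 93]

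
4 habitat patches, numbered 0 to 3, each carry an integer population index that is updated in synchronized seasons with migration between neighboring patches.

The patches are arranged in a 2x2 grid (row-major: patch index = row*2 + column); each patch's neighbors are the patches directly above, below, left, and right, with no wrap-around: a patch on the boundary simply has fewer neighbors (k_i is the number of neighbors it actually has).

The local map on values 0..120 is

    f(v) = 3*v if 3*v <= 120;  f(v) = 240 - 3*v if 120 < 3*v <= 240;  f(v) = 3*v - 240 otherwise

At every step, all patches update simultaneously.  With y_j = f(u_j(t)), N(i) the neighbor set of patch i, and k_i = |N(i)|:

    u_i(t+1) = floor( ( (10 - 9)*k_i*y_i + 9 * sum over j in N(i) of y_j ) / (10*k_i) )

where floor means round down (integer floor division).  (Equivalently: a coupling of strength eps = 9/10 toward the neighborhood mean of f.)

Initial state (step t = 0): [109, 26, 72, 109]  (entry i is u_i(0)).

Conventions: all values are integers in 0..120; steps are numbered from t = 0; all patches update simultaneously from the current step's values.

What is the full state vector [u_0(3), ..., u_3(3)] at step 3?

Answer: [28, 42, 43, 28]

Derivation:
t=0: [109, 26, 72, 109]
t=1: [54, 86, 80, 54]
t=2: [15, 72, 70, 15]
t=3: [28, 42, 43, 28]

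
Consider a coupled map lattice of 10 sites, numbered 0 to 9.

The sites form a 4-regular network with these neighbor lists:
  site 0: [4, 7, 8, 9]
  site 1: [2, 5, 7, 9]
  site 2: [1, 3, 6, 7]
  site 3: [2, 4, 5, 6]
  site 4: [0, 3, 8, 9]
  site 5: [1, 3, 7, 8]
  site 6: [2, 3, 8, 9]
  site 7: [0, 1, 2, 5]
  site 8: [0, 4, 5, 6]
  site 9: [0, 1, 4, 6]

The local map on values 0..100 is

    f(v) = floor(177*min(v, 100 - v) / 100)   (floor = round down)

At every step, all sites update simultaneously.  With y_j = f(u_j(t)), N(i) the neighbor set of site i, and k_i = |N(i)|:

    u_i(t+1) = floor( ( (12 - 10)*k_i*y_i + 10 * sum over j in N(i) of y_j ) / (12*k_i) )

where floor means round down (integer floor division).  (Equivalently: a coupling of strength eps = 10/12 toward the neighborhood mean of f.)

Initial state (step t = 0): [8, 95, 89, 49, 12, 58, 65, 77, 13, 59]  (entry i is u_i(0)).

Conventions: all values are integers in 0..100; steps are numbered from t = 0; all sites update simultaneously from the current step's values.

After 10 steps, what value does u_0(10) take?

Answer: u_0(10) = 74

Derivation:
t=0: [8, 95, 89, 49, 12, 58, 65, 77, 13, 59]
t=1: [34, 44, 43, 50, 44, 45, 51, 30, 39, 33]
t=2: [63, 68, 76, 80, 70, 72, 74, 69, 74, 72]
t=3: [52, 49, 46, 45, 49, 47, 43, 53, 52, 54]
t=4: [83, 82, 81, 81, 82, 83, 80, 83, 82, 82]
t=5: [30, 31, 32, 32, 31, 31, 32, 30, 31, 31]
t=6: [53, 54, 54, 55, 54, 54, 55, 54, 54, 54]
t=7: [81, 81, 80, 80, 81, 80, 80, 81, 81, 81]
t=8: [33, 33, 34, 34, 33, 33, 34, 33, 33, 33]
t=9: [58, 58, 59, 59, 58, 58, 59, 58, 58, 58]
t=10: [74, 73, 72, 72, 73, 73, 72, 73, 73, 73]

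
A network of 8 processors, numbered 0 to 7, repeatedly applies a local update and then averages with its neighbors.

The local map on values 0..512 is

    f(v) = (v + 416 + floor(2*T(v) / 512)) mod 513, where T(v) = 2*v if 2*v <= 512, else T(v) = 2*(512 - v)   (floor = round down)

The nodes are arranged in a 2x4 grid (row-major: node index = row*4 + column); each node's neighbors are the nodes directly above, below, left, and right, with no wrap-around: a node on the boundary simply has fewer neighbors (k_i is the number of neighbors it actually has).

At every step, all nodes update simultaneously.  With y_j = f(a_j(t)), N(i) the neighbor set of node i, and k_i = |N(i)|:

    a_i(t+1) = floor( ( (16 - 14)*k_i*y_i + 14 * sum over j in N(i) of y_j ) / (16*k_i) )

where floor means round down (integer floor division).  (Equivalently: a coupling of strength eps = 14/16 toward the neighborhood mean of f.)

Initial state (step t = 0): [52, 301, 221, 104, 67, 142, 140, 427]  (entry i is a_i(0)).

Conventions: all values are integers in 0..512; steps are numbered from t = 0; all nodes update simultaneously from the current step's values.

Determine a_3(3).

Simulating step by step:
t=0: [52, 301, 221, 104, 67, 142, 140, 427]
t=1: [359, 212, 90, 199, 285, 219, 151, 63]
t=2: [166, 274, 143, 443, 192, 120, 330, 129]
t=3: [128, 63, 226, 78, 52, 151, 59, 257]

Answer: a_3(3) = 78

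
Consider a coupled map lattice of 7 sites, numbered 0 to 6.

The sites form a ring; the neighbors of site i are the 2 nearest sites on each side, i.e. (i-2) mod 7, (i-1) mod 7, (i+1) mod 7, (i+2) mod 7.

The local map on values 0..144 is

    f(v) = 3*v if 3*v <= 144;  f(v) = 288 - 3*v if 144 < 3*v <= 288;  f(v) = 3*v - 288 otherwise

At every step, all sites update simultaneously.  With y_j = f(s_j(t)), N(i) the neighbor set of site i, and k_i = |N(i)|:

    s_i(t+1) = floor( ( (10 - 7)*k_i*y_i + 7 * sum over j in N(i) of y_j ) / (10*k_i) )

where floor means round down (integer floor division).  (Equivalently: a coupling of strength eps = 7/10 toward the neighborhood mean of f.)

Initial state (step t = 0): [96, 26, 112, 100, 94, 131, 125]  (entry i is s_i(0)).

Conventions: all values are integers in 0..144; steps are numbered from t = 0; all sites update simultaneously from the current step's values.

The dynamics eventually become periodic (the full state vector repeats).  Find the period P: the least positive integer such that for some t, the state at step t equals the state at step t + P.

Simulating step by step:
t=0: [96, 26, 112, 100, 94, 131, 125]
t=1: [55, 49, 31, 45, 45, 49, 59]
t=2: [121, 123, 121, 129, 124, 130, 127]
t=3: [83, 84, 81, 89, 89, 92, 87]
t=4: [32, 33, 33, 26, 24, 22, 27]
t=5: [89, 91, 90, 82, 78, 77, 82]
t=6: [29, 26, 28, 37, 44, 44, 38]
t=7: [97, 92, 96, 107, 116, 117, 109]
t=8: [20, 16, 18, 33, 41, 42, 35]
t=9: [76, 70, 73, 91, 104, 105, 93]
t=10: [50, 50, 51, 39, 28, 27, 35]
t=11: [121, 128, 123, 111, 101, 102, 108]
t=12: [62, 70, 64, 50, 36, 35, 46]
t=13: [103, 106, 103, 109, 115, 116, 110]
t=14: [33, 30, 32, 41, 45, 45, 42]
t=15: [107, 104, 107, 116, 124, 125, 118]
t=16: [46, 40, 45, 57, 68, 68, 59]
t=17: [120, 123, 120, 109, 103, 103, 107]
t=18: [57, 62, 58, 45, 35, 35, 44]
t=19: [114, 117, 114, 115, 116, 117, 114]
t=20: [57, 57, 57, 59, 57, 58, 58]
t=21: [115, 115, 115, 114, 114, 114, 115]
t=22: [56, 56, 55, 55, 55, 55, 55]
t=23: [121, 121, 121, 122, 123, 122, 121]
t=24: [75, 75, 76, 77, 77, 77, 76]
t=25: [60, 60, 60, 58, 58, 58, 60]
t=26: [109, 109, 110, 111, 111, 111, 110]
t=27: [41, 41, 42, 43, 43, 43, 42]
t=28: [125, 125, 126, 127, 127, 127, 126]
t=29: [89, 89, 90, 91, 91, 91, 90]
t=30: [18, 18, 18, 16, 16, 16, 18]
t=31: [52, 52, 51, 50, 50, 50, 51]
t=32: [134, 134, 135, 136, 136, 136, 135]
t=33: [116, 116, 117, 118, 118, 118, 117]
t=34: [62, 62, 63, 64, 64, 64, 63]
t=35: [99, 99, 99, 97, 97, 97, 99]
t=36: [7, 7, 6, 5, 5, 5, 6]
t=37: [18, 18, 18, 16, 16, 16, 18]

Answer: 7
Key observation: The state at step 30, [18, 18, 18, 16, 16, 16, 18], reappears at step 37 — and no state repeats earlier — so the cycle the system enters has period 7.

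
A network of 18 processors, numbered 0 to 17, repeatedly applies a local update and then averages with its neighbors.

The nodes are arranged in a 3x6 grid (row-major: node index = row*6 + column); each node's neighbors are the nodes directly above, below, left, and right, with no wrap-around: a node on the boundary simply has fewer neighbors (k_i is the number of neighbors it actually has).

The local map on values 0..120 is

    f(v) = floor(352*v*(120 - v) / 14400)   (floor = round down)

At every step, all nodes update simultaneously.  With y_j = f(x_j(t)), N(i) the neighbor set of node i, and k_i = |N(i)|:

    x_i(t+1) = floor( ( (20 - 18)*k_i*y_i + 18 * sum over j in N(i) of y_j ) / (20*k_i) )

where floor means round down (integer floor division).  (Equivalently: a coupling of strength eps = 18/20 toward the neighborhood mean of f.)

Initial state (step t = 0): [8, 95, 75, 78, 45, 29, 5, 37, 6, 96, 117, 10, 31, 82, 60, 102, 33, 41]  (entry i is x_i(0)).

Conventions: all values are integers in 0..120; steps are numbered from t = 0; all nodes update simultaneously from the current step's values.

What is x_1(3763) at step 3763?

Simulating step by step:
t=0: [8, 95, 75, 78, 45, 29, 5, 37, 6, 96, 117, 10, 31, 82, 60, 102, 33, 41]
t=1: [34, 59, 54, 74, 53, 55, 50, 44, 69, 38, 53, 47, 47, 76, 49, 68, 46, 51]
t=2: [84, 80, 85, 83, 85, 84, 79, 84, 82, 84, 82, 86, 83, 82, 84, 81, 85, 83]
t=3: [77, 73, 75, 72, 74, 71, 74, 76, 73, 75, 72, 74, 77, 73, 76, 73, 75, 71]
t=4: [82, 81, 83, 82, 84, 83, 80, 82, 81, 83, 82, 84, 82, 80, 82, 81, 83, 82]
t=5: [77, 75, 76, 74, 75, 73, 76, 77, 75, 76, 74, 75, 77, 76, 77, 75, 76, 74]
t=6: [81, 80, 82, 81, 82, 82, 80, 81, 80, 82, 81, 82, 80, 80, 81, 80, 82, 81]
t=7: [77, 76, 77, 76, 76, 76, 77, 77, 76, 77, 76, 76, 78, 77, 77, 76, 77, 76]
t=8: [80, 80, 80, 80, 81, 81, 80, 80, 80, 80, 80, 81, 80, 80, 80, 80, 80, 80]
t=9: [78, 78, 78, 77, 77, 77, 78, 78, 78, 78, 77, 77, 78, 78, 78, 78, 78, 77]
t=10: [80, 80, 80, 80, 80, 80, 80, 80, 80, 80, 80, 80, 80, 80, 80, 80, 80, 80]
t=11: [78, 78, 78, 78, 78, 78, 78, 78, 78, 78, 78, 78, 78, 78, 78, 78, 78, 78]
t=12: [80, 80, 80, 80, 80, 80, 80, 80, 80, 80, 80, 80, 80, 80, 80, 80, 80, 80]

Answer: x_1(3763) = 78
Key observation: The state at step 10, [80, 80, 80, 80, 80, 80, 80, 80, 80, 80, 80, 80, 80, 80, 80, 80, 80, 80], reappears at step 12: the system is in a cycle of period 2 from step 10 on.  Therefore the state at step 3763 equals the state at step 10 + ((3763 - 10) mod 2) = 11, which is [78, 78, 78, 78, 78, 78, 78, 78, 78, 78, 78, 78, 78, 78, 78, 78, 78, 78].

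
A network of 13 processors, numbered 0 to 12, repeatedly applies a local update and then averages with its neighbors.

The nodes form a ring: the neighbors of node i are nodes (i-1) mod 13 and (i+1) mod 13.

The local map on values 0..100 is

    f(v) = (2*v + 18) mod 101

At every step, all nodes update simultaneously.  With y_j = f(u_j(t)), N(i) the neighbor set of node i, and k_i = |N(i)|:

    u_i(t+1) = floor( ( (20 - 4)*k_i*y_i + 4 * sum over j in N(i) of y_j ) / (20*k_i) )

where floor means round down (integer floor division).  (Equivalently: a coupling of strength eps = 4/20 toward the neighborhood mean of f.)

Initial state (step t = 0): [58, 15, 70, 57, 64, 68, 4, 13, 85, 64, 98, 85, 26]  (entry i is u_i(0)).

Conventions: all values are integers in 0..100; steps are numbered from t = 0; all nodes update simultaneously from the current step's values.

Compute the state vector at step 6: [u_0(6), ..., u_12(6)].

Simulating step by step:
t=0: [58, 15, 70, 57, 64, 68, 4, 13, 85, 64, 98, 85, 26]
t=1: [38, 47, 53, 35, 44, 49, 30, 46, 78, 45, 22, 77, 68]
t=2: [81, 20, 28, 73, 14, 20, 64, 22, 60, 19, 57, 68, 58]
t=3: [72, 61, 71, 62, 48, 55, 48, 57, 41, 51, 35, 48, 39]
t=4: [62, 43, 55, 40, 17, 24, 16, 36, 85, 34, 73, 28, 84]
t=5: [41, 9, 31, 86, 58, 63, 55, 85, 87, 83, 66, 74, 79]
t=6: [91, 46, 76, 82, 39, 40, 34, 81, 89, 80, 54, 64, 76]

Answer: [91, 46, 76, 82, 39, 40, 34, 81, 89, 80, 54, 64, 76]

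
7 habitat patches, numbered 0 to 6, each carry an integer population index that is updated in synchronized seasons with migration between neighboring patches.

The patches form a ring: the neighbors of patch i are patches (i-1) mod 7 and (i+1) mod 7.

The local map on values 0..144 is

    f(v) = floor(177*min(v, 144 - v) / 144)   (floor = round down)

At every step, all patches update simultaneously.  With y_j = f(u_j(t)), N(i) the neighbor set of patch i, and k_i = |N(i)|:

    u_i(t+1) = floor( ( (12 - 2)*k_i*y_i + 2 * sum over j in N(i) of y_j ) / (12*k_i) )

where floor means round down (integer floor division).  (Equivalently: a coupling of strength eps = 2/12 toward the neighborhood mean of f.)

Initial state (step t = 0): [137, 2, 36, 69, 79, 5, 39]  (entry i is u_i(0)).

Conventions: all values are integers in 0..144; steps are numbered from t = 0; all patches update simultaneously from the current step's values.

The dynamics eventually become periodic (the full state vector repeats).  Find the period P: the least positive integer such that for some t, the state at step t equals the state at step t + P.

Simulating step by step:
t=0: [137, 2, 36, 69, 79, 5, 39]
t=1: [10, 6, 43, 80, 73, 15, 40]
t=2: [14, 11, 50, 76, 80, 26, 43]
t=3: [19, 17, 58, 80, 74, 36, 47]
t=4: [25, 24, 67, 78, 81, 48, 53]
t=5: [32, 33, 77, 80, 75, 61, 61]
t=6: [42, 43, 78, 78, 82, 74, 71]
t=7: [54, 54, 78, 80, 77, 85, 83]
t=8: [66, 67, 79, 78, 80, 73, 73]
t=9: [81, 81, 79, 80, 79, 86, 86]
t=10: [76, 77, 78, 78, 78, 71, 71]
t=11: [83, 82, 81, 81, 81, 86, 86]
t=12: [73, 75, 76, 77, 76, 71, 71]
t=13: [86, 84, 83, 82, 83, 86, 87]
t=14: [71, 72, 74, 75, 73, 71, 70]
t=15: [87, 87, 86, 84, 86, 86, 86]
t=16: [70, 70, 71, 72, 71, 71, 70]
t=17: [86, 86, 87, 87, 87, 86, 86]
t=18: [71, 70, 70, 70, 70, 70, 71]
t=19: [86, 86, 86, 86, 86, 86, 86]
t=20: [71, 71, 71, 71, 71, 71, 71]
t=21: [87, 87, 87, 87, 87, 87, 87]
t=22: [70, 70, 70, 70, 70, 70, 70]
t=23: [86, 86, 86, 86, 86, 86, 86]

Answer: 4
Key observation: The state at step 19, [86, 86, 86, 86, 86, 86, 86], reappears at step 23 — and no state repeats earlier — so the cycle the system enters has period 4.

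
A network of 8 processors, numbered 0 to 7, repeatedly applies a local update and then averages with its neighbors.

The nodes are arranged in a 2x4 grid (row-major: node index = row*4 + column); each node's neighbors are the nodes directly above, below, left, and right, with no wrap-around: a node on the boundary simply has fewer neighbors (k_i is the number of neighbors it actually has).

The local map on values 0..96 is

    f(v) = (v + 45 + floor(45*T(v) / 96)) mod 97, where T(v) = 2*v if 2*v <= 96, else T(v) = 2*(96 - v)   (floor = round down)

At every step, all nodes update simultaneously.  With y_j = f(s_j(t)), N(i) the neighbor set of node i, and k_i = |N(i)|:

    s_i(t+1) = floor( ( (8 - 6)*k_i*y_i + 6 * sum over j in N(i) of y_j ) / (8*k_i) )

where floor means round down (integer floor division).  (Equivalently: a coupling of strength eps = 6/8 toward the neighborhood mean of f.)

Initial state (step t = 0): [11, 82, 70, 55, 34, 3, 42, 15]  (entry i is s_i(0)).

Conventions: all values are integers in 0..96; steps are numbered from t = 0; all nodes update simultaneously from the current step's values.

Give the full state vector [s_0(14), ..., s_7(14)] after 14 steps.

Answer: [43, 42, 42, 42, 43, 42, 42, 42]

Derivation:
t=0: [11, 82, 70, 55, 34, 3, 42, 15]
t=1: [37, 50, 38, 53, 46, 33, 48, 44]
t=2: [34, 23, 36, 30, 20, 32, 26, 39]
t=3: [67, 32, 51, 16, 29, 69, 36, 43]
t=4: [15, 33, 36, 46, 32, 18, 32, 42]
t=5: [26, 45, 18, 26, 59, 27, 33, 24]
t=6: [52, 52, 55, 87, 45, 21, 45, 62]
t=7: [38, 52, 40, 41, 56, 49, 50, 39]
t=8: [36, 32, 33, 24, 33, 41, 32, 31]
t=9: [12, 16, 30, 29, 19, 14, 14, 39]
t=10: [75, 55, 39, 11, 72, 75, 43, 34]
t=11: [41, 37, 40, 30, 42, 39, 27, 39]
t=12: [24, 23, 12, 19, 26, 17, 17, 8]
t=13: [91, 81, 78, 68, 86, 84, 70, 74]
t=14: [43, 42, 42, 42, 43, 42, 42, 42]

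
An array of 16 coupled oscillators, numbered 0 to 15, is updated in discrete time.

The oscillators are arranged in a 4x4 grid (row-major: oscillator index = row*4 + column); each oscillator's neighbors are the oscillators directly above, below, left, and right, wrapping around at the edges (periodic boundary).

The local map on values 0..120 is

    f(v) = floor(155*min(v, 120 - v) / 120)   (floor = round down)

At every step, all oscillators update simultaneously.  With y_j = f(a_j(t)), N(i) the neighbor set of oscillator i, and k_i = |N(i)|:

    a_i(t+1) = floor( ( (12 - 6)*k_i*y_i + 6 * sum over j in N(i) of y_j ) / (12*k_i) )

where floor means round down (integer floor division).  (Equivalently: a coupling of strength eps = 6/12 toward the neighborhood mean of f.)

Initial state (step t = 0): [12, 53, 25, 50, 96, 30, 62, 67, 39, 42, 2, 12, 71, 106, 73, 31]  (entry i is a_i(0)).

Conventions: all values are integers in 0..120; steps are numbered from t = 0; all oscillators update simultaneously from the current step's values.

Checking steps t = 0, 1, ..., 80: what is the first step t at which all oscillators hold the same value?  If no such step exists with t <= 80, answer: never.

Answer: 18
Key observation: Synchronization is absorbing here: once all oscillators are equal they stay equal, and step 18 is the first all-equal step.

Derivation:
t=0: [12, 53, 25, 50, 96, 30, 62, 67, 39, 42, 2, 12, 71, 106, 73, 31]  (not all equal)
t=1: [35, 46, 49, 51, 36, 47, 54, 57, 45, 40, 26, 27, 46, 39, 41, 45]  (not all equal)
t=2: [51, 56, 62, 62, 52, 58, 63, 63, 52, 50, 42, 44, 55, 52, 51, 55]  (not all equal)
t=3: [68, 71, 72, 72, 68, 71, 70, 70, 65, 64, 59, 61, 69, 67, 65, 68]  (not all equal)
t=4: [65, 64, 63, 63, 66, 64, 65, 65, 70, 70, 73, 72, 66, 67, 69, 67]  (not all equal)
t=5: [70, 71, 71, 71, 69, 70, 70, 69, 65, 65, 62, 63, 68, 67, 66, 67]  (not all equal)
t=6: [64, 63, 63, 64, 65, 64, 65, 65, 70, 70, 71, 71, 67, 67, 68, 68]  (not all equal)
t=7: [71, 72, 71, 71, 70, 70, 70, 70, 65, 65, 64, 64, 67, 68, 67, 67]  (not all equal)
t=8: [63, 63, 63, 63, 64, 64, 64, 64, 69, 69, 70, 70, 67, 67, 67, 67]  (not all equal)
t=9: [72, 72, 72, 72, 71, 71, 71, 71, 66, 66, 65, 65, 68, 68, 68, 68]  (not all equal)
t=10: [62, 62, 62, 62, 63, 63, 63, 63, 68, 68, 69, 69, 66, 66, 66, 66]  (not all equal)
t=11: [73, 73, 73, 73, 72, 72, 72, 72, 67, 67, 66, 66, 69, 69, 69, 69]  (not all equal)
t=12: [60, 60, 60, 60, 62, 62, 62, 62, 67, 67, 67, 67, 64, 64, 64, 64]  (not all equal)
t=13: [76, 76, 76, 76, 73, 73, 73, 73, 69, 69, 69, 69, 72, 72, 72, 72]  (not all equal)
t=14: [57, 57, 57, 57, 60, 60, 60, 60, 64, 64, 64, 64, 61, 61, 61, 61]  (not all equal)
t=15: [73, 73, 73, 73, 75, 75, 75, 75, 73, 73, 73, 73, 75, 75, 75, 75]  (not all equal)
t=16: [59, 59, 59, 59, 58, 58, 58, 58, 59, 59, 59, 59, 58, 58, 58, 58]  (not all equal)
t=17: [75, 75, 75, 75, 74, 74, 74, 74, 75, 75, 75, 75, 74, 74, 74, 74]  (not all equal)
t=18: [58, 58, 58, 58, 58, 58, 58, 58, 58, 58, 58, 58, 58, 58, 58, 58]  (all equal)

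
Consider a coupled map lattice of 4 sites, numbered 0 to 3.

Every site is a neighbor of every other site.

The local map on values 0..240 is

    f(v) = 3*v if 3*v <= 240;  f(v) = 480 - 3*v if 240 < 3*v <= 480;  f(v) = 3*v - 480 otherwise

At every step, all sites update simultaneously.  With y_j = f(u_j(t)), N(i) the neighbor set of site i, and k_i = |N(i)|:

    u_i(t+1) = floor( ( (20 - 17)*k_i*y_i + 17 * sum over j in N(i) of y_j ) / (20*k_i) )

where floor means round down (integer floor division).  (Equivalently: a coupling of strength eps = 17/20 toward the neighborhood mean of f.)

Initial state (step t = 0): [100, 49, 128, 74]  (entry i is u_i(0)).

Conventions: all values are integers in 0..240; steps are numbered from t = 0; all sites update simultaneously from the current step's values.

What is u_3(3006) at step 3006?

Answer: u_3(3006) = 198
Key observation: The state at step 5, [66, 66, 66, 66], reappears at step 9: the system is in a cycle of period 4 from step 5 on.  Therefore the state at step 3006 equals the state at step 5 + ((3006 - 5) mod 4) = 6, which is [198, 198, 198, 198].

Derivation:
t=0: [100, 49, 128, 74]
t=1: [158, 163, 169, 153]
t=2: [17, 16, 14, 15]
t=3: [45, 46, 47, 46]
t=4: [138, 138, 137, 138]
t=5: [66, 66, 66, 66]
t=6: [198, 198, 198, 198]
t=7: [114, 114, 114, 114]
t=8: [138, 138, 138, 138]
t=9: [66, 66, 66, 66]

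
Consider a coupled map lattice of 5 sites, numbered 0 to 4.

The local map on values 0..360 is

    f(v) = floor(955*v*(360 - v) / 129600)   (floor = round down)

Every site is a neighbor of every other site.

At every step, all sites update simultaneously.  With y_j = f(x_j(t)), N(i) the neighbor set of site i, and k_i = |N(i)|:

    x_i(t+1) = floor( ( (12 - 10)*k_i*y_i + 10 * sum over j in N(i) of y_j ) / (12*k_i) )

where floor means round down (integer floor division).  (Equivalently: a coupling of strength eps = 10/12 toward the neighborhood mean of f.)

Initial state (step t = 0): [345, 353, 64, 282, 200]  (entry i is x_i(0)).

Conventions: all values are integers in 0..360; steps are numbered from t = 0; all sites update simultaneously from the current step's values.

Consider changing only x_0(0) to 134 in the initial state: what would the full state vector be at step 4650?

Simulating step by step:
t=0: [134, 353, 64, 282, 200]
t=1: [152, 161, 156, 155, 152]
t=2: [233, 233, 233, 233, 233]
t=3: [218, 218, 218, 218, 218]
t=4: [228, 228, 228, 228, 228]
t=5: [221, 221, 221, 221, 221]
t=6: [226, 226, 226, 226, 226]
t=7: [223, 223, 223, 223, 223]
t=8: [225, 225, 225, 225, 225]
t=9: [223, 223, 223, 223, 223]

Answer: [225, 225, 225, 225, 225]
Key observation: The state at step 7, [223, 223, 223, 223, 223], reappears at step 9: the system is in a cycle of period 2 from step 7 on.  Therefore the state at step 4650 equals the state at step 7 + ((4650 - 7) mod 2) = 8, which is [225, 225, 225, 225, 225].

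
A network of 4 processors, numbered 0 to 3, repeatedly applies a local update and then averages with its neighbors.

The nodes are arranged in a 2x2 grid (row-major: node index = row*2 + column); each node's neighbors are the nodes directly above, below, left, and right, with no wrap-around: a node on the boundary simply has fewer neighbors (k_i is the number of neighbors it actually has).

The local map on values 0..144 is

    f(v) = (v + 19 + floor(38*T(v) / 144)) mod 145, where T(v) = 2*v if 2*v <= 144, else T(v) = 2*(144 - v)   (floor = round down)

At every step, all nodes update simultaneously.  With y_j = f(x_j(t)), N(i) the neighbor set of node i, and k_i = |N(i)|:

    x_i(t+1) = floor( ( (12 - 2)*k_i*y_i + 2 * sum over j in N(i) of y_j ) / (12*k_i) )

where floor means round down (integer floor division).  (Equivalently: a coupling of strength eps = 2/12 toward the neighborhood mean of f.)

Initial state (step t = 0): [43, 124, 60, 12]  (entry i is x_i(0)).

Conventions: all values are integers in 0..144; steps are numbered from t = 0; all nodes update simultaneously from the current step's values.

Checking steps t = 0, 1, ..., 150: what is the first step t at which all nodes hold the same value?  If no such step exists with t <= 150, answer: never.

Simulating step by step:
t=0: [43, 124, 60, 12]  (not all equal)
t=1: [79, 16, 101, 40]  (not all equal)
t=2: [125, 53, 136, 82]  (not all equal)
t=3: [16, 94, 23, 120]  (not all equal)
t=4: [51, 119, 49, 21]  (not all equal)
t=5: [88, 17, 89, 50]  (not all equal)
t=6: [128, 55, 133, 94]  (not all equal)
t=7: [17, 98, 22, 125]  (not all equal)
t=8: [52, 121, 47, 23]  (not all equal)
t=9: [89, 18, 87, 53]  (not all equal)
t=10: [129, 58, 133, 97]  (not all equal)
t=11: [18, 101, 22, 126]  (not all equal)
t=12: [54, 122, 47, 23]  (not all equal)
t=13: [92, 18, 87, 53]  (not all equal)
t=14: [130, 58, 133, 97]  (not all equal)
t=15: [19, 101, 22, 126]  (not all equal)
t=16: [56, 123, 48, 23]  (not all equal)
t=17: [95, 19, 89, 53]  (not all equal)
t=18: [131, 59, 134, 97]  (not all equal)
t=19: [19, 103, 23, 126]  (not all equal)
t=20: [56, 123, 49, 23]  (not all equal)
t=21: [95, 19, 90, 53]  (not all equal)
t=22: [131, 59, 134, 97]  (not all equal)

Answer: never
Key observation: The state at step 18 reappears at step 22 — the system is in a cycle of period 4 from step 18 on.  No step 0..22 is synchronized, and the cycle repeats forever, so no step up to 150 (or ever) has all nodes equal.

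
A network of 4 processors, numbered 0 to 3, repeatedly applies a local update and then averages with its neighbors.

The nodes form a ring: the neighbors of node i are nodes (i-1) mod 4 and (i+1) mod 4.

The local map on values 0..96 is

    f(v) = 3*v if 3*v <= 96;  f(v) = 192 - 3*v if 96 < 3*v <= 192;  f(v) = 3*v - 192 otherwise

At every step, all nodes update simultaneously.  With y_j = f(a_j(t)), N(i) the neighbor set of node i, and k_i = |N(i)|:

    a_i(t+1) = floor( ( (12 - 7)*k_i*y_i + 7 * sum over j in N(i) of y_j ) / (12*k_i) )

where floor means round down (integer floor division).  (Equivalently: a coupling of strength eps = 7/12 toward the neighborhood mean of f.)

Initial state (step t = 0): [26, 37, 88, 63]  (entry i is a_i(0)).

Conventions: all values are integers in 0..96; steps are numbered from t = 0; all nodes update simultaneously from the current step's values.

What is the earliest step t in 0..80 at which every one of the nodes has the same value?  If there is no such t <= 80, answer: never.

Simulating step by step:
t=0: [26, 37, 88, 63]  (not all equal)
t=1: [57, 77, 54, 45]  (not all equal)
t=2: [36, 31, 40, 38]  (not all equal)
t=3: [84, 84, 79, 78]  (not all equal)
t=4: [54, 55, 48, 48]  (not all equal)
t=5: [34, 34, 41, 42]  (not all equal)
t=6: [83, 83, 74, 73]  (not all equal)
t=7: [48, 49, 37, 36]  (not all equal)
t=8: [57, 56, 71, 72]  (not all equal)
t=9: [22, 22, 22, 22]  (all equal)

Answer: 9
Key observation: Synchronization is absorbing here: once all nodes are equal they stay equal, and step 9 is the first all-equal step.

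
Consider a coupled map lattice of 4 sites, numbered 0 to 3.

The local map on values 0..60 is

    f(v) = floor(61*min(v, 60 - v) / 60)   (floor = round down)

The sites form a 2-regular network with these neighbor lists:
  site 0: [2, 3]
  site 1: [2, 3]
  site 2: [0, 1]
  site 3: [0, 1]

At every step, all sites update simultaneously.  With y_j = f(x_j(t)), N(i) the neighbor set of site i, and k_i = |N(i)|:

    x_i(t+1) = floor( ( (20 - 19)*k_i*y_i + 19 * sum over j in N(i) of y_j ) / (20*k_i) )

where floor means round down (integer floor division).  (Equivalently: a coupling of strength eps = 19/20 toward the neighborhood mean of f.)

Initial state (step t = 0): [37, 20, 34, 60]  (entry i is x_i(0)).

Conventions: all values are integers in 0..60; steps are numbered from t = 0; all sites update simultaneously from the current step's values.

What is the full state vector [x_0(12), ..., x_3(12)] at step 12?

Simulating step by step:
t=0: [37, 20, 34, 60]
t=1: [13, 13, 21, 20]
t=2: [20, 20, 13, 13]
t=3: [13, 13, 19, 19]
t=4: [18, 18, 13, 13]
t=5: [13, 13, 17, 17]
t=6: [16, 16, 13, 13]
t=7: [13, 13, 15, 15]
t=8: [14, 14, 13, 13]
t=9: [13, 13, 13, 13]
t=10: [13, 13, 13, 13]
t=11: [13, 13, 13, 13]
t=12: [13, 13, 13, 13]

Answer: [13, 13, 13, 13]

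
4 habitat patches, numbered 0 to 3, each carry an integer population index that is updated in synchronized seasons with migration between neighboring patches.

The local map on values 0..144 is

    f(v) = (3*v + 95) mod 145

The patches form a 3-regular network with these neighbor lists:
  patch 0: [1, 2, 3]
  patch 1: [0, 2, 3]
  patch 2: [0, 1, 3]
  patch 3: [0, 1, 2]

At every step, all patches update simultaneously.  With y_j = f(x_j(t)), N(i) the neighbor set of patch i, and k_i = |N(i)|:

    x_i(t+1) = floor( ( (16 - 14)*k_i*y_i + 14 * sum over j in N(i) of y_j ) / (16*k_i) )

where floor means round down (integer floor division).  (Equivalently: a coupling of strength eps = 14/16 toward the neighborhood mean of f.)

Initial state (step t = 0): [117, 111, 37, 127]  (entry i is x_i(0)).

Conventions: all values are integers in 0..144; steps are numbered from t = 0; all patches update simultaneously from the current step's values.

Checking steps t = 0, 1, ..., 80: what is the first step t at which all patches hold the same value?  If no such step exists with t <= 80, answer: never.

Simulating step by step:
t=0: [117, 111, 37, 127]  (not all equal)
t=1: [71, 50, 63, 66]  (not all equal)
t=2: [72, 59, 52, 75]  (not all equal)
t=3: [79, 61, 65, 77]  (not all equal)
t=4: [54, 39, 61, 55]  (not all equal)
t=5: [105, 113, 102, 105]  (not all equal)
t=6: [124, 120, 125, 124]  (not all equal)
t=7: [29, 31, 28, 29]  (not all equal)
t=8: [37, 36, 38, 37]  (not all equal)
t=9: [61, 61, 60, 61]  (not all equal)
t=10: [132, 132, 132, 132]  (all equal)

Answer: 10
Key observation: Synchronization is absorbing here: once all patches are equal they stay equal, and step 10 is the first all-equal step.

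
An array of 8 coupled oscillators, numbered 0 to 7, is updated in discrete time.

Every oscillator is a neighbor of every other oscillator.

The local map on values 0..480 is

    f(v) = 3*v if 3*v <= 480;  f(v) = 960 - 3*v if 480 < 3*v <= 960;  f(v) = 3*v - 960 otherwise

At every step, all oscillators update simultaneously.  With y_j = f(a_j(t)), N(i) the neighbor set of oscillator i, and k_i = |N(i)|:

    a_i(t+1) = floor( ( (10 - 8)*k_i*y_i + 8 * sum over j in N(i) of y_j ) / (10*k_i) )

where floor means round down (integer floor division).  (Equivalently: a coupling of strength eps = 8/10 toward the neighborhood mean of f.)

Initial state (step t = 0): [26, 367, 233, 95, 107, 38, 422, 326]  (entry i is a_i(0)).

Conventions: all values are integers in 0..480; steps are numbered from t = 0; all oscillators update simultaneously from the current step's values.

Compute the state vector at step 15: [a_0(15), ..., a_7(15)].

Simulating step by step:
t=0: [26, 367, 233, 95, 107, 38, 422, 326]
t=1: [180, 186, 196, 198, 201, 183, 200, 175]
t=2: [392, 391, 388, 388, 387, 392, 387, 394]
t=3: [210, 209, 209, 209, 208, 210, 208, 210]
t=4: [332, 332, 332, 332, 332, 332, 332, 332]
t=5: [36, 36, 36, 36, 36, 36, 36, 36]
t=6: [108, 108, 108, 108, 108, 108, 108, 108]
t=7: [324, 324, 324, 324, 324, 324, 324, 324]
t=8: [12, 12, 12, 12, 12, 12, 12, 12]
t=9: [36, 36, 36, 36, 36, 36, 36, 36]
t=10: [108, 108, 108, 108, 108, 108, 108, 108]
t=11: [324, 324, 324, 324, 324, 324, 324, 324]
t=12: [12, 12, 12, 12, 12, 12, 12, 12]
t=13: [36, 36, 36, 36, 36, 36, 36, 36]
t=14: [108, 108, 108, 108, 108, 108, 108, 108]
t=15: [324, 324, 324, 324, 324, 324, 324, 324]

Answer: [324, 324, 324, 324, 324, 324, 324, 324]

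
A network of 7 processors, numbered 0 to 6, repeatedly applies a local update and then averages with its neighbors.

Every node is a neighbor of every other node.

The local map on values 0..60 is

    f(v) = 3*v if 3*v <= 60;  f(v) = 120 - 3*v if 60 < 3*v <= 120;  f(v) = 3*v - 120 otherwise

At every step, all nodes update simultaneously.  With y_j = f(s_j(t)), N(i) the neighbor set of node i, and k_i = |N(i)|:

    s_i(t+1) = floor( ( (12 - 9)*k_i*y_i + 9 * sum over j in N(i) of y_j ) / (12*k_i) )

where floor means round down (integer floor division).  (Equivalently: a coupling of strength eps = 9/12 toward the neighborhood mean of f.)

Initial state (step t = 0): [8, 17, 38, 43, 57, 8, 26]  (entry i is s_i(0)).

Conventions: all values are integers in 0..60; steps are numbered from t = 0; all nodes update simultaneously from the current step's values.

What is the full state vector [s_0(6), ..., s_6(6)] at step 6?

Simulating step by step:
t=0: [8, 17, 38, 43, 57, 8, 26]
t=1: [28, 32, 26, 27, 32, 28, 31]
t=2: [33, 31, 33, 33, 31, 33, 31]
t=3: [23, 24, 23, 23, 24, 23, 24]
t=4: [49, 49, 49, 49, 49, 49, 49]
t=5: [27, 27, 27, 27, 27, 27, 27]
t=6: [39, 39, 39, 39, 39, 39, 39]

Answer: [39, 39, 39, 39, 39, 39, 39]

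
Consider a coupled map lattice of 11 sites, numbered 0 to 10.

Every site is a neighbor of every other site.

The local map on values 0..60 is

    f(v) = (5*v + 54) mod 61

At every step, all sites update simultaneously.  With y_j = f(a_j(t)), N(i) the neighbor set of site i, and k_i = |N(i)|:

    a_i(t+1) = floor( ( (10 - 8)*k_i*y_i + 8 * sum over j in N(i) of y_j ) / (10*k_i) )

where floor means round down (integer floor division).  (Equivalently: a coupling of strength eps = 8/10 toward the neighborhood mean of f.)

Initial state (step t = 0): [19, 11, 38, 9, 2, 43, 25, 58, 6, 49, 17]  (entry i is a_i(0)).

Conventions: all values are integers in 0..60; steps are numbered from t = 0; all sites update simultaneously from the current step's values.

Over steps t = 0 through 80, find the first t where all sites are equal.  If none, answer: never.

Answer: 5
Key observation: Synchronization is absorbing here: once all sites are equal they stay equal, and step 5 is the first all-equal step.

Derivation:
t=0: [19, 11, 38, 9, 2, 43, 25, 58, 6, 49, 17]  (not all equal)
t=1: [29, 32, 26, 31, 26, 29, 33, 31, 29, 33, 28]  (not all equal)
t=2: [19, 21, 17, 20, 17, 19, 21, 20, 19, 21, 18]  (not all equal)
t=3: [28, 29, 27, 28, 27, 28, 29, 28, 28, 29, 27]  (not all equal)
t=4: [11, 11, 10, 11, 10, 11, 11, 11, 11, 11, 10]  (not all equal)
t=5: [46, 46, 46, 46, 46, 46, 46, 46, 46, 46, 46]  (all equal)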